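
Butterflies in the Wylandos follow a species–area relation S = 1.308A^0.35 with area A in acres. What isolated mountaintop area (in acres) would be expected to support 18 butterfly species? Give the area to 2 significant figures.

18 = 1.308 × A^0.35  ⇒  A^0.35 = 18/1.308 = 13.76
ln A = ln(13.76) / 0.35 = 2.6219 / 0.35 = 7.4911
A = e^7.4911 ≈ 1792 acres

1800 acres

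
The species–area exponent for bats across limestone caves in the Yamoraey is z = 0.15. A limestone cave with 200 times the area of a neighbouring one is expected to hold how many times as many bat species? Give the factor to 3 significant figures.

S₂/S₁ = (A₂/A₁)^z = 200^0.15
ln(S₂/S₁) = 0.15 × ln 200 = 0.15 × 5.2983 = 0.7947
S₂/S₁ = e^0.7947 ≈ 2.214

2.21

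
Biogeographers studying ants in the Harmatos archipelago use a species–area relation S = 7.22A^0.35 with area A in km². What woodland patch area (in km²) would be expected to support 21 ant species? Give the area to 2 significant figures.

21 = 7.22 × A^0.35  ⇒  A^0.35 = 21/7.22 = 2.909
ln A = ln(2.909) / 0.35 = 1.0677 / 0.35 = 3.0505
A = e^3.0505 ≈ 21.13 km²

21 km²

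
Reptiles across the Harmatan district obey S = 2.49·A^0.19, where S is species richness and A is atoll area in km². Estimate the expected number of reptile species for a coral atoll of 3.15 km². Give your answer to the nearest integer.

S = 2.49 × 3.15^0.19 = 2.49 × 1.244 ≈ 3.097

3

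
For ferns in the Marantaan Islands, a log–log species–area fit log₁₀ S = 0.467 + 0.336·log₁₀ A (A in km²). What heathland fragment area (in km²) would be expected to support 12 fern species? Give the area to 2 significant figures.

12 = 2.931 × A^0.336  ⇒  A^0.336 = 12/2.931 = 4.094
ln A = ln(4.094) / 0.336 = 1.4096 / 0.336 = 4.1952
A = e^4.1952 ≈ 66.37 km²

66 km²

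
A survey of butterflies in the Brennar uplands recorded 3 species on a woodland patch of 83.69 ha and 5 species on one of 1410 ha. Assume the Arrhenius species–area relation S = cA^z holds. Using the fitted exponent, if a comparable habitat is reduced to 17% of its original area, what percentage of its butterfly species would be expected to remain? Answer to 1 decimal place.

z = ln(5/3) / ln(1410/83.69) = 0.5108 / 2.8242 = 0.1809
S_new/S_old = (A_new/A_old)^z = 0.17^0.1809 = exp(0.1809 × -1.7720) = 0.7258

72.6%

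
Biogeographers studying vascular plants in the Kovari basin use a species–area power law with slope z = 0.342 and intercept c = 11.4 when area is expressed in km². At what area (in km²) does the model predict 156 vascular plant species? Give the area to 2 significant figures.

156 = 11.4 × A^0.342  ⇒  A^0.342 = 156/11.4 = 13.68
ln A = ln(13.68) / 0.342 = 2.6162 / 0.342 = 7.6498
A = e^7.6498 ≈ 2100 km²

2100 km²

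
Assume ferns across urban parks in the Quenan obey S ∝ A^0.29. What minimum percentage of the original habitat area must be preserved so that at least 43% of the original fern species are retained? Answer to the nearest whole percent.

5%

Need (A_new/A_old)^0.29 = 0.43, so A_new/A_old = 0.43^(1/0.29) = 0.43^3.448
ln(A_new/A_old) = ln 0.43 / 0.29 = -0.8440 / 0.29 = -2.9102
A_new/A_old = e^-2.9102 ≈ 0.05446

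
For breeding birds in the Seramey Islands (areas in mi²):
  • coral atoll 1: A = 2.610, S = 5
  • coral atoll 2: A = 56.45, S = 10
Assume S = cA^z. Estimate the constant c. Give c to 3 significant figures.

z = ln(S₂/S₁) / ln(A₂/A₁) = ln(10/5) / ln(56.45/2.61) = 0.6931 / 3.0740 = 0.2255
c = S₁ / A₁^z = 5 / 2.61^0.2255 = 5 / 1.242 = 4.027

4.03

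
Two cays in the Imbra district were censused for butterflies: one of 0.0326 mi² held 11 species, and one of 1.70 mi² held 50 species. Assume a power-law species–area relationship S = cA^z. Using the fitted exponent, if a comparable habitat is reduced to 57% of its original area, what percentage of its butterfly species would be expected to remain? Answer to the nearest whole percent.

z = ln(50/11) / ln(1.7/0.0326) = 1.5141 / 3.9541 = 0.3829
S_new/S_old = (A_new/A_old)^z = 0.57^0.3829 = exp(0.3829 × -0.5621) = 0.8063

81%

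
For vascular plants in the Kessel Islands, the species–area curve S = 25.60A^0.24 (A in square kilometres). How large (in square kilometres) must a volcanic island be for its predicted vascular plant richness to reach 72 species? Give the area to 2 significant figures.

72 = 25.6 × A^0.24  ⇒  A^0.24 = 72/25.6 = 2.812
ln A = ln(2.812) / 0.24 = 1.0341 / 0.24 = 4.3086
A = e^4.3086 ≈ 74.34 square kilometres

74 square kilometres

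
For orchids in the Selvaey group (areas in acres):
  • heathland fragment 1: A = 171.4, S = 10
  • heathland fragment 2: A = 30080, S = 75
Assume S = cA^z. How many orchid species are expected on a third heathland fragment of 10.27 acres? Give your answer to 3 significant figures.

3.34

z = ln(75/10) / ln(30080/171.4) = 2.0149 / 5.1676 = 0.3899
c = 10 / 171.4^0.3899 = 10 / 7.431 = 1.346
S₃ = 1.346 × 10.27^0.3899 = 1.346 × 2.48 ≈ 3.337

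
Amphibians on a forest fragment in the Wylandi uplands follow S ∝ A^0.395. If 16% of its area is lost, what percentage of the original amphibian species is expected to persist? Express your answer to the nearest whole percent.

S_new/S_old = (A_new/A_old)^z = 0.84^0.395
= exp(0.395 × ln 0.84) = exp(0.395 × -0.1744) = exp(-0.0689) ≈ 0.9334

93%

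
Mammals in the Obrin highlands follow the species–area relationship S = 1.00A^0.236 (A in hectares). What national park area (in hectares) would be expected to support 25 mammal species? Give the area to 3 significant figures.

25 = 1 × A^0.236  ⇒  A^0.236 = 25/1 = 25
ln A = ln(25) / 0.236 = 3.2189 / 0.236 = 13.6393
A = e^13.6393 ≈ 838445 hectares

838000 hectares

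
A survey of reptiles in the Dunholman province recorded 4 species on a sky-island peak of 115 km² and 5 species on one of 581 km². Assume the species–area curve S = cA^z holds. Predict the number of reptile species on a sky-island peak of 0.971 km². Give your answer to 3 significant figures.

2.07

z = ln(5/4) / ln(581/115) = 0.2231 / 1.6198 = 0.1378
c = 4 / 115^0.1378 = 4 / 1.923 = 2.081
S₃ = 2.081 × 0.971^0.1378 = 2.081 × 0.996 ≈ 2.072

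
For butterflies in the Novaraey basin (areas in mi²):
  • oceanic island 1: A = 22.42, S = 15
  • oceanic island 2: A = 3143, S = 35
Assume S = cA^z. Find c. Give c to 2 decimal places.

z = ln(S₂/S₁) / ln(A₂/A₁) = ln(35/15) / ln(3143/22.42) = 0.8473 / 4.9430 = 0.1714
c = S₁ / A₁^z = 15 / 22.42^0.1714 = 15 / 1.704 = 8.802

8.80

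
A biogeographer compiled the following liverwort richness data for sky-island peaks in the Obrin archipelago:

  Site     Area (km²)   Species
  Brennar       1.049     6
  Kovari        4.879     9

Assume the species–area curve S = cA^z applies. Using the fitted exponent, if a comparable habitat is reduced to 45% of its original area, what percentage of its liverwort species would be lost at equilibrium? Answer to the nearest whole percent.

19%

z = ln(9/6) / ln(4.879/1.049) = 0.4055 / 1.5371 = 0.2638
S_new/S_old = (A_new/A_old)^z = 0.45^0.2638 = exp(0.2638 × -0.7985) = 0.8101
Fraction lost = 1 − 0.8101 = 0.1899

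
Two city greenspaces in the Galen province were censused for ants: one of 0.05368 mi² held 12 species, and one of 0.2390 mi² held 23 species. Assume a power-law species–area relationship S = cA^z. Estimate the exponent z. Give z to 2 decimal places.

Taking logs: ln S = ln c + z ln A, so z = (ln S₂ − ln S₁)/(ln A₂ − ln A₁).
z = ln(23/12) / ln(0.239/0.05368) = ln(1.917) / ln(4.452) = 0.6506 / 1.4934 = 0.4356

0.44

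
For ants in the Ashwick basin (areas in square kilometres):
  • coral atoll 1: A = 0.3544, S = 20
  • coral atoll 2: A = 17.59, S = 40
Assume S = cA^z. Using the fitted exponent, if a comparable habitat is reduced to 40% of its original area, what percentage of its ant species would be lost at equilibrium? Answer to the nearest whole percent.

z = ln(40/20) / ln(17.59/0.3544) = 0.6931 / 3.9047 = 0.1775
S_new/S_old = (A_new/A_old)^z = 0.4^0.1775 = exp(0.1775 × -0.9163) = 0.8499
Fraction lost = 1 − 0.8499 = 0.1501

15%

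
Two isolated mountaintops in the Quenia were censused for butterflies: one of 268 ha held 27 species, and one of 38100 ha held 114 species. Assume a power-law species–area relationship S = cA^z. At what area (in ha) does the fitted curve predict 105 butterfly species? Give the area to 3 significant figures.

28700 ha

z = ln(114/27) / ln(38100/268) = 1.4404 / 4.9570 = 0.2906
c = 27 / 268^0.2906 = 27 / 5.076 = 5.319
A = (105/5.319)^(1/0.2906) ⇒ ln A = ln(19.74)/0.2906 = 10.2649
A = e^10.2649 ≈ 28708 ha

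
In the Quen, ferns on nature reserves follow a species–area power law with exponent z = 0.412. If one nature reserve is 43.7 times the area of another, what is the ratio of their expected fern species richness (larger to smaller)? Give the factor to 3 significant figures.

4.74

S₂/S₁ = (A₂/A₁)^z = 43.7^0.412
ln(S₂/S₁) = 0.412 × ln 43.7 = 0.412 × 3.7773 = 1.5563
S₂/S₁ = e^1.5563 ≈ 4.741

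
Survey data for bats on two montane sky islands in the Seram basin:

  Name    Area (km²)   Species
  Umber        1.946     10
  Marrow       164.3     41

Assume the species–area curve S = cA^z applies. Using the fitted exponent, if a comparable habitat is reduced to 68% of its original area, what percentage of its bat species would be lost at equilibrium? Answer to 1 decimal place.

11.5%

z = ln(41/10) / ln(164.3/1.946) = 1.4110 / 4.4359 = 0.3181
S_new/S_old = (A_new/A_old)^z = 0.68^0.3181 = exp(0.3181 × -0.3857) = 0.8846
Fraction lost = 1 − 0.8846 = 0.1154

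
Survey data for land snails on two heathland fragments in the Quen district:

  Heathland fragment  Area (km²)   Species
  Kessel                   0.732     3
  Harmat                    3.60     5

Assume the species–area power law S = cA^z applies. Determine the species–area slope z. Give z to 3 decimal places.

0.321

Taking logs: ln S = ln c + z ln A, so z = (ln S₂ − ln S₁)/(ln A₂ − ln A₁).
z = ln(5/3) / ln(3.6/0.732) = ln(1.667) / ln(4.918) = 0.5108 / 1.5929 = 0.3207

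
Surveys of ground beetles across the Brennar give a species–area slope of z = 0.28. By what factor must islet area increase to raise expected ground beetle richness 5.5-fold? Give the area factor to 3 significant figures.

441

(A₂/A₁)^0.28 = 5.5, so A₂/A₁ = 5.5^(1/0.28) = 5.5^3.571
ln(A₂/A₁) = ln 5.5 / 0.28 = 1.7047 / 0.28 = 6.0884
A₂/A₁ = e^6.0884 ≈ 440.7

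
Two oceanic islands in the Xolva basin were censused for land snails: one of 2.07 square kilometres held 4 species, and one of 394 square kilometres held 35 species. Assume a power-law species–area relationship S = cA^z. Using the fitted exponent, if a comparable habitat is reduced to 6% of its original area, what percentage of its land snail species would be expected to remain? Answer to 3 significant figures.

z = ln(35/4) / ln(394/2.07) = 2.1691 / 5.2488 = 0.4132
S_new/S_old = (A_new/A_old)^z = 0.06^0.4132 = exp(0.4132 × -2.8134) = 0.3127

31.3%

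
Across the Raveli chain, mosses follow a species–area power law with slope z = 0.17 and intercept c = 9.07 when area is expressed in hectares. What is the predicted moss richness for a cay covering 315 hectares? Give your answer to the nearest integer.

S = 9.07 × 315^0.17
ln S = ln 9.07 + 0.17 × ln 315 = 2.2050 + 0.17 × 5.7526 = 3.1829
S = e^3.1829 ≈ 24.12

24 species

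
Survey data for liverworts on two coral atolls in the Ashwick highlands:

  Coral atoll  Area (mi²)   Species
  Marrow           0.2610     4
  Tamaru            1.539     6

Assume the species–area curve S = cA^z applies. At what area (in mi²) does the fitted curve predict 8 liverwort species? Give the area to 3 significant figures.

z = ln(6/4) / ln(1.539/0.261) = 0.4055 / 1.7744 = 0.2285
c = 4 / 0.261^0.2285 = 4 / 0.7357 = 5.437
A = (8/5.437)^(1/0.2285) ⇒ ln A = ln(1.471)/0.2285 = 1.6901
A = e^1.6901 ≈ 5.42 mi²

5.42 mi²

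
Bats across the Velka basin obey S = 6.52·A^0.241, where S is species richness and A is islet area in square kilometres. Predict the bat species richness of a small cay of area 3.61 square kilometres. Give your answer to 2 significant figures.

8.9

S = 6.52 × 3.61^0.241
ln S = ln 6.52 + 0.241 × ln 3.61 = 1.8749 + 0.241 × 1.2837 = 2.1842
S = e^2.1842 ≈ 8.884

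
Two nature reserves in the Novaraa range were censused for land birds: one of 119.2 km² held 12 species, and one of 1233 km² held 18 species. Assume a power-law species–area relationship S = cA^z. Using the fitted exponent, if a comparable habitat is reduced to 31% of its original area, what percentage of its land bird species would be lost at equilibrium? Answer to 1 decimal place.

18.4%

z = ln(18/12) / ln(1233/119.2) = 0.4055 / 2.3364 = 0.1735
S_new/S_old = (A_new/A_old)^z = 0.31^0.1735 = exp(0.1735 × -1.1712) = 0.8161
Fraction lost = 1 − 0.8161 = 0.1839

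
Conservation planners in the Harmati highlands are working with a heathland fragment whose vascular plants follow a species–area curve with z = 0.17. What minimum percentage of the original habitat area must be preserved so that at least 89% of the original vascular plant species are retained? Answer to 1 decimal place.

50.4%

Need (A_new/A_old)^0.17 = 0.89, so A_new/A_old = 0.89^(1/0.17) = 0.89^5.882
ln(A_new/A_old) = ln 0.89 / 0.17 = -0.1165 / 0.17 = -0.6855
A_new/A_old = e^-0.6855 ≈ 0.5038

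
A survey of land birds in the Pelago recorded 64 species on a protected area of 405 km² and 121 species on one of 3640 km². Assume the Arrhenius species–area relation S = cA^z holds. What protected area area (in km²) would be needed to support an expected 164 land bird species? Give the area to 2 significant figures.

10000 km²

z = ln(121/64) / ln(3640/405) = 0.6369 / 2.1959 = 0.2901
c = 64 / 405^0.2901 = 64 / 5.705 = 11.22
A = (164/11.22)^(1/0.2901) ⇒ ln A = ln(14.62)/0.2901 = 9.2481
A = e^9.2481 ≈ 10385 km²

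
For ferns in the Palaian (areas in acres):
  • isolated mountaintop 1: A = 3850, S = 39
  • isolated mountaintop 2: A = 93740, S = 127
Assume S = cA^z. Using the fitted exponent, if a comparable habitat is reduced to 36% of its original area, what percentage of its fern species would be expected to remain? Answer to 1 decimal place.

68.5%

z = ln(127/39) / ln(93740/3850) = 1.1806 / 3.1925 = 0.3698
S_new/S_old = (A_new/A_old)^z = 0.36^0.3698 = exp(0.3698 × -1.0217) = 0.6854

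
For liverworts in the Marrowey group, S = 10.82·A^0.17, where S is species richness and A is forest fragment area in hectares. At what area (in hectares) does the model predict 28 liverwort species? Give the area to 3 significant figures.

269 hectares

28 = 10.82 × A^0.17  ⇒  A^0.17 = 28/10.82 = 2.588
ln A = ln(2.588) / 0.17 = 0.9508 / 0.17 = 5.5930
A = e^5.5930 ≈ 268.5 hectares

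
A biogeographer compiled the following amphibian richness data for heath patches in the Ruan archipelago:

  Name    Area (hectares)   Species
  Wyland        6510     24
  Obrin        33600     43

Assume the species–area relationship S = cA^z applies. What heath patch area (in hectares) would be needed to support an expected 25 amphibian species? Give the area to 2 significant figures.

z = ln(43/24) / ln(33600/6510) = 0.5831 / 1.6412 = 0.3553
c = 24 / 6510^0.3553 = 24 / 22.65 = 1.06
A = (25/1.06)^(1/0.3553) ⇒ ln A = ln(23.59)/0.3553 = 8.8960
A = e^8.8960 ≈ 7303 hectares

7300 hectares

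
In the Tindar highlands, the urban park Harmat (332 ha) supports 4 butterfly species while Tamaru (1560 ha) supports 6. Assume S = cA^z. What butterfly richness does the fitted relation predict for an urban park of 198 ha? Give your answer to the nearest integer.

z = ln(6/4) / ln(1560/332) = 0.4055 / 1.5473 = 0.2620
c = 4 / 332^0.2620 = 4 / 4.578 = 0.8738
S₃ = 0.8738 × 198^0.2620 = 0.8738 × 3.998 ≈ 3.493

3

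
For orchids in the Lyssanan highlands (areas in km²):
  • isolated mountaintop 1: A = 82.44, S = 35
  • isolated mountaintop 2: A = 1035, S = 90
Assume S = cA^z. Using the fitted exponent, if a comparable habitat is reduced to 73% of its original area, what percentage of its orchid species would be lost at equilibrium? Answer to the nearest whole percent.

z = ln(90/35) / ln(1035/82.44) = 0.9445 / 2.5301 = 0.3733
S_new/S_old = (A_new/A_old)^z = 0.73^0.3733 = exp(0.3733 × -0.3147) = 0.8892
Fraction lost = 1 − 0.8892 = 0.1108

11%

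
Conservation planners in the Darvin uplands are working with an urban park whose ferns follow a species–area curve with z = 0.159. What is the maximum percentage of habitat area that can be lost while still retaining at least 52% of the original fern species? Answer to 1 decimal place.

98.4%

Need (A_new/A_old)^0.159 = 0.52, so A_new/A_old = 0.52^(1/0.159) = 0.52^6.289
ln(A_new/A_old) = ln 0.52 / 0.159 = -0.6539 / 0.159 = -4.1127
A_new/A_old = e^-4.1127 ≈ 0.01636
Fraction that can be lost = 1 − 0.01636 = 0.9836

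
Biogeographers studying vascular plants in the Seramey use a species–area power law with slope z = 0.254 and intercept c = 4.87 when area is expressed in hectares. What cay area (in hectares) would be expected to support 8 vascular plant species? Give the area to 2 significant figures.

7.1 hectares

8 = 4.87 × A^0.254  ⇒  A^0.254 = 8/4.87 = 1.643
ln A = ln(1.643) / 0.254 = 0.4963 / 0.254 = 1.9541
A = e^1.9541 ≈ 7.058 hectares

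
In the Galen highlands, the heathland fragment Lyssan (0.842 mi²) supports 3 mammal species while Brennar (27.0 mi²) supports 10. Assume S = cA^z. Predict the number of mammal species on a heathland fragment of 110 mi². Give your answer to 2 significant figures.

16

z = ln(10/3) / ln(27/0.842) = 1.2040 / 3.4678 = 0.3472
c = 3 / 0.842^0.3472 = 3 / 0.942 = 3.185
S₃ = 3.185 × 110^0.3472 = 3.185 × 5.114 ≈ 16.29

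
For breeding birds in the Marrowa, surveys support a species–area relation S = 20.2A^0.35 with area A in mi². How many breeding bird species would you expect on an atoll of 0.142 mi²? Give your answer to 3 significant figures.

10.2

S = 20.2 × 0.142^0.35
ln S = ln 20.2 + 0.35 × ln 0.142 = 3.0057 + 0.35 × -1.9519 = 2.3225
S = e^2.3225 ≈ 10.2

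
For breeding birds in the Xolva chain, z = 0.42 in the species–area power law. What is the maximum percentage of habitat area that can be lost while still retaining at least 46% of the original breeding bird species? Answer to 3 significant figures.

84.3%

Need (A_new/A_old)^0.42 = 0.46, so A_new/A_old = 0.46^(1/0.42) = 0.46^2.381
ln(A_new/A_old) = ln 0.46 / 0.42 = -0.7765 / 0.42 = -1.8489
A_new/A_old = e^-1.8489 ≈ 0.1574
Fraction that can be lost = 1 − 0.1574 = 0.8426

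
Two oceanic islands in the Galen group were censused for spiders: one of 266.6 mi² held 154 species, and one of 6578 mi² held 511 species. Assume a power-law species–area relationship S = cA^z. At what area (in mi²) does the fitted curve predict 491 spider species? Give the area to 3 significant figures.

5910 mi²

z = ln(511/154) / ln(6578/266.6) = 1.1994 / 3.2057 = 0.3741
c = 154 / 266.6^0.3741 = 154 / 8.084 = 19.05
A = (491/19.05)^(1/0.3741) ⇒ ln A = ln(25.77)/0.3741 = 8.6848
A = e^8.6848 ≈ 5912 mi²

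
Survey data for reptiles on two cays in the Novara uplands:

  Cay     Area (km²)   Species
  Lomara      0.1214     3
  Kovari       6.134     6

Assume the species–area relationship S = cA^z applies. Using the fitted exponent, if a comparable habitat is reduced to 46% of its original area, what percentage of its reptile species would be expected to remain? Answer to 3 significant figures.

z = ln(6/3) / ln(6.134/0.1214) = 0.6931 / 3.9225 = 0.1767
S_new/S_old = (A_new/A_old)^z = 0.46^0.1767 = exp(0.1767 × -0.7765) = 0.8718

87.2%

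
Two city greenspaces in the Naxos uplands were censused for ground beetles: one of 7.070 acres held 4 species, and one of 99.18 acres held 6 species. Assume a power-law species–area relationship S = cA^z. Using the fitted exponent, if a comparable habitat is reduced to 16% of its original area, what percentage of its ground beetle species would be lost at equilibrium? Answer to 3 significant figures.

24.5%

z = ln(6/4) / ln(99.18/7.07) = 0.4055 / 2.6411 = 0.1535
S_new/S_old = (A_new/A_old)^z = 0.16^0.1535 = exp(0.1535 × -1.8326) = 0.7548
Fraction lost = 1 − 0.7548 = 0.2452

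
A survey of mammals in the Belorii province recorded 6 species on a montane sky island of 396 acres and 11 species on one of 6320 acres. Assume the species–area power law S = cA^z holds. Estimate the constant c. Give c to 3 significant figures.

1.62

z = ln(S₂/S₁) / ln(A₂/A₁) = ln(11/6) / ln(6320/396) = 0.6061 / 2.7701 = 0.2188
c = S₁ / A₁^z = 6 / 396^0.2188 = 6 / 3.702 = 1.621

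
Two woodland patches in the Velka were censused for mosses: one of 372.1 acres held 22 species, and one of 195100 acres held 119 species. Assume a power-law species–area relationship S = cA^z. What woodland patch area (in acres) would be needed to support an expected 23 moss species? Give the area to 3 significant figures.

439 acres

z = ln(119/22) / ln(195100/372.1) = 1.6881 / 6.2621 = 0.2696
c = 22 / 372.1^0.2696 = 22 / 4.931 = 4.461
A = (23/4.461)^(1/0.2696) ⇒ ln A = ln(5.156)/0.2696 = 6.0841
A = e^6.0841 ≈ 438.8 acres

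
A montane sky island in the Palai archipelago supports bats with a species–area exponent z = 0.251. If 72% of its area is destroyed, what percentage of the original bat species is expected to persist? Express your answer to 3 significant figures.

72.7%

S_new/S_old = (A_new/A_old)^z = 0.28^0.251
= exp(0.251 × ln 0.28) = exp(0.251 × -1.2730) = exp(-0.3195) ≈ 0.7265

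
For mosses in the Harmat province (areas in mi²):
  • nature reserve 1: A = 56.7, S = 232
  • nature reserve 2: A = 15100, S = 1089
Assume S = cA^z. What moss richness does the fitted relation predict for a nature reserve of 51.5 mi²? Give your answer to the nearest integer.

z = ln(1089/232) / ln(15100/56.7) = 1.5463 / 5.5847 = 0.2769
c = 232 / 56.7^0.2769 = 232 / 3.059 = 75.85
S₃ = 75.85 × 51.5^0.2769 = 75.85 × 2.978 ≈ 225.9

226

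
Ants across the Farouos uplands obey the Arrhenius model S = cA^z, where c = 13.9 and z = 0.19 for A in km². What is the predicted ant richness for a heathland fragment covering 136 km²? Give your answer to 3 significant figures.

35.3

S = 13.9 × 136^0.19
ln S = ln 13.9 + 0.19 × ln 136 = 2.6319 + 0.19 × 4.9127 = 3.5653
S = e^3.5653 ≈ 35.35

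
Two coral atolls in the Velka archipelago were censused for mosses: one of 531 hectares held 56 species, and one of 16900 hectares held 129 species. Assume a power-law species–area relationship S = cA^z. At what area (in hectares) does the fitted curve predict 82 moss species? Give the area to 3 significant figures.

z = ln(129/56) / ln(16900/531) = 0.8345 / 3.4603 = 0.2412
c = 56 / 531^0.2412 = 56 / 4.541 = 12.33
A = (82/12.33)^(1/0.2412) ⇒ ln A = ln(6.649)/0.2412 = 7.8562
A = e^7.8562 ≈ 2582 hectares

2580 hectares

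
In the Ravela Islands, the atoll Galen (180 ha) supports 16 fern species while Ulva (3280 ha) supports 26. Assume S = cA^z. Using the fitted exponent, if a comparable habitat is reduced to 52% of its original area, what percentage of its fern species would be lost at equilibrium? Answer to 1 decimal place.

z = ln(26/16) / ln(3280/180) = 0.4855 / 2.9026 = 0.1673
S_new/S_old = (A_new/A_old)^z = 0.52^0.1673 = exp(0.1673 × -0.6539) = 0.8964
Fraction lost = 1 − 0.8964 = 0.1036

10.4%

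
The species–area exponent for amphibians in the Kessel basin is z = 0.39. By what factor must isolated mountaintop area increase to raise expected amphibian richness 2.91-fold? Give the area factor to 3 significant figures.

15.5

(A₂/A₁)^0.39 = 2.91, so A₂/A₁ = 2.91^(1/0.39) = 2.91^2.564
ln(A₂/A₁) = ln 2.91 / 0.39 = 1.0682 / 0.39 = 2.7389
A₂/A₁ = e^2.7389 ≈ 15.47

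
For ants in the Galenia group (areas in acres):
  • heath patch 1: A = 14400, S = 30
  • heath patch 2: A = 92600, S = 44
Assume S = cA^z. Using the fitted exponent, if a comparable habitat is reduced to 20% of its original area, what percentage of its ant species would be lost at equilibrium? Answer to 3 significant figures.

z = ln(44/30) / ln(92600/14400) = 0.3830 / 1.8611 = 0.2058
S_new/S_old = (A_new/A_old)^z = 0.2^0.2058 = exp(0.2058 × -1.6094) = 0.7181
Fraction lost = 1 − 0.7181 = 0.2819

28.2%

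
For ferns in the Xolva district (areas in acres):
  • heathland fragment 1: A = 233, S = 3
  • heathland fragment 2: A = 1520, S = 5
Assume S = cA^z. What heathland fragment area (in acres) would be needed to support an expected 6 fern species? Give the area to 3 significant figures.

z = ln(5/3) / ln(1520/233) = 0.5108 / 1.8754 = 0.2724
c = 3 / 233^0.2724 = 3 / 4.414 = 0.6797
A = (6/0.6797)^(1/0.2724) ⇒ ln A = ln(8.828)/0.2724 = 7.9958
A = e^7.9958 ≈ 2969 acres

2970 acres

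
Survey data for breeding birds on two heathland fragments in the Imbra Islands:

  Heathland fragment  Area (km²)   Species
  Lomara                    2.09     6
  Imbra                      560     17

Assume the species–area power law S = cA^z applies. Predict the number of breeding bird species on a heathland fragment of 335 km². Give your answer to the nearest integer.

z = ln(17/6) / ln(560/2.09) = 1.0415 / 5.5908 = 0.1863
c = 6 / 2.09^0.1863 = 6 / 1.147 = 5.23
S₃ = 5.23 × 335^0.1863 = 5.23 × 2.954 ≈ 15.45

15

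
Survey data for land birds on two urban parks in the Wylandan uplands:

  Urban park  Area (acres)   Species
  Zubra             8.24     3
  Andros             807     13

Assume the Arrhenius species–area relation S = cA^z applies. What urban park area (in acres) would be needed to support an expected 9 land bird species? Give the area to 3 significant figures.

z = ln(13/3) / ln(807/8.24) = 1.4663 / 4.5843 = 0.3199
c = 3 / 8.24^0.3199 = 3 / 1.963 = 1.528
A = (9/1.528)^(1/0.3199) ⇒ ln A = ln(5.89)/0.3199 = 5.5437
A = e^5.5437 ≈ 255.6 acres

256 acres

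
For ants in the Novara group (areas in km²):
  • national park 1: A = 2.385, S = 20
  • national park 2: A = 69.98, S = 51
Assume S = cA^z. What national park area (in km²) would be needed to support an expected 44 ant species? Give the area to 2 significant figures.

41 km²

z = ln(51/20) / ln(69.98/2.385) = 0.9361 / 3.3790 = 0.2770
c = 20 / 2.385^0.2770 = 20 / 1.272 = 15.72
A = (44/15.72)^(1/0.2770) ⇒ ln A = ln(2.799)/0.2770 = 3.7153
A = e^3.7153 ≈ 41.07 km²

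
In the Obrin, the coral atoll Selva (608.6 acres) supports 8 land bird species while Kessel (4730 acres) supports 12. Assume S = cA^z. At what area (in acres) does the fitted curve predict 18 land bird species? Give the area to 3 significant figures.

36800 acres

z = ln(12/8) / ln(4730/608.6) = 0.4055 / 2.0505 = 0.1977
c = 8 / 608.6^0.1977 = 8 / 3.553 = 2.252
A = (18/2.252)^(1/0.1977) ⇒ ln A = ln(7.994)/0.1977 = 10.5122
A = e^10.5122 ≈ 36761 acres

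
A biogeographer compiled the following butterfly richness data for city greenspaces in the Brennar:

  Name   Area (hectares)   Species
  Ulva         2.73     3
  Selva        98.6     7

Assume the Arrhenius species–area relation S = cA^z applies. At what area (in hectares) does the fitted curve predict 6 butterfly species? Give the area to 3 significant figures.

z = ln(7/3) / ln(98.6/2.73) = 0.8473 / 3.5868 = 0.2362
c = 3 / 2.73^0.2362 = 3 / 1.268 = 2.366
A = (6/2.366)^(1/0.2362) ⇒ ln A = ln(2.536)/0.2362 = 3.9385
A = e^3.9385 ≈ 51.34 hectares

51.3 hectares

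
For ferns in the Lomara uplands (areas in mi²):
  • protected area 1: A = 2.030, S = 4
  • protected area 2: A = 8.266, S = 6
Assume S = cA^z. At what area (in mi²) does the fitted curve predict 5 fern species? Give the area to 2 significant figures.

z = ln(6/4) / ln(8.266/2.03) = 0.4055 / 1.4041 = 0.2888
c = 4 / 2.03^0.2888 = 4 / 1.227 = 3.26
A = (5/3.26)^(1/0.2888) ⇒ ln A = ln(1.534)/0.2888 = 1.4808
A = e^1.4808 ≈ 4.396 mi²

4.4 mi²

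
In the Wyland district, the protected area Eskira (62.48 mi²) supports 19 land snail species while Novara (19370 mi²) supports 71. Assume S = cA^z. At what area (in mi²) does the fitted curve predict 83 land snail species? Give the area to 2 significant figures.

38000 mi²

z = ln(71/19) / ln(19370/62.48) = 1.3182 / 5.7366 = 0.2298
c = 19 / 62.48^0.2298 = 19 / 2.586 = 7.347
A = (83/7.347)^(1/0.2298) ⇒ ln A = ln(11.3)/0.2298 = 10.5511
A = e^10.5511 ≈ 38218 mi²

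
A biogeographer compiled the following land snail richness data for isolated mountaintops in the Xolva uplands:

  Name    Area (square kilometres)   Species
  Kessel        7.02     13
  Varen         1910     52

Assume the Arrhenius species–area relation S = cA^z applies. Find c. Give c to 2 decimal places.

z = ln(S₂/S₁) / ln(A₂/A₁) = ln(52/13) / ln(1910/7.02) = 1.3863 / 5.6061 = 0.2473
c = S₁ / A₁^z = 13 / 7.02^0.2473 = 13 / 1.619 = 8.029

8.03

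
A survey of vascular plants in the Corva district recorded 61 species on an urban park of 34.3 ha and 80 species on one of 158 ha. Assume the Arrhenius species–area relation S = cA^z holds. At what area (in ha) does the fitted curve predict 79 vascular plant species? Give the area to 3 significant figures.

z = ln(80/61) / ln(158/34.3) = 0.2712 / 1.5274 = 0.1775
c = 61 / 34.3^0.1775 = 61 / 1.873 = 32.57
A = (79/32.57)^(1/0.1775) ⇒ ln A = ln(2.426)/0.1775 = 4.9917
A = e^4.9917 ≈ 147.2 ha

147 ha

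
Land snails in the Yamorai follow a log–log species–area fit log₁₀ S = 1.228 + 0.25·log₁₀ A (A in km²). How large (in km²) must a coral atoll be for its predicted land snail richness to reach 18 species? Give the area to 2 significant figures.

1.3 km²

18 = 16.9 × A^0.25  ⇒  A^0.25 = 18/16.9 = 1.065
ln A = ln(1.065) / 0.25 = 0.0628 / 0.25 = 0.2512
A = e^0.2512 ≈ 1.286 km²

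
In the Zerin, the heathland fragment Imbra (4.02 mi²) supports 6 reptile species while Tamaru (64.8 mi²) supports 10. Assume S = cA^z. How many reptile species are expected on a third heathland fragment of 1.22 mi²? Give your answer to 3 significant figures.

z = ln(10/6) / ln(64.8/4.02) = 0.5108 / 2.7800 = 0.1837
c = 6 / 4.02^0.1837 = 6 / 1.291 = 4.646
S₃ = 4.646 × 1.22^0.1837 = 4.646 × 1.037 ≈ 4.819

4.82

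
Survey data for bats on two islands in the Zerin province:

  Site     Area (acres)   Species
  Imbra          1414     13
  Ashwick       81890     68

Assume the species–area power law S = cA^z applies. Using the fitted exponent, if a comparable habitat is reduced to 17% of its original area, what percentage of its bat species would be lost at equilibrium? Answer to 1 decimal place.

z = ln(68/13) / ln(81890/1414) = 1.6546 / 4.0590 = 0.4076
S_new/S_old = (A_new/A_old)^z = 0.17^0.4076 = exp(0.4076 × -1.7720) = 0.4856
Fraction lost = 1 − 0.4856 = 0.5144

51.4%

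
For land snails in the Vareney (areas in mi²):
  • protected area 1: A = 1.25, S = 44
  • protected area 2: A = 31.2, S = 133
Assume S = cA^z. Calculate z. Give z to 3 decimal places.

Taking logs: ln S = ln c + z ln A, so z = (ln S₂ − ln S₁)/(ln A₂ − ln A₁).
z = ln(133/44) / ln(31.2/1.25) = ln(3.023) / ln(24.96) = 1.1062 / 3.2173 = 0.3438

0.344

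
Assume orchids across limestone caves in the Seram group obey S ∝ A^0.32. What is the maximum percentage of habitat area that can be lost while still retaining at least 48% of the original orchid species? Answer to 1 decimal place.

89.9%

Need (A_new/A_old)^0.32 = 0.48, so A_new/A_old = 0.48^(1/0.32) = 0.48^3.125
ln(A_new/A_old) = ln 0.48 / 0.32 = -0.7340 / 0.32 = -2.2937
A_new/A_old = e^-2.2937 ≈ 0.1009
Fraction that can be lost = 1 − 0.1009 = 0.8991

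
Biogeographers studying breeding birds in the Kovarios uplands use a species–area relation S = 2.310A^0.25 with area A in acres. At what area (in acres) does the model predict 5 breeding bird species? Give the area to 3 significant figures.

5 = 2.31 × A^0.25  ⇒  A^0.25 = 5/2.31 = 2.165
ln A = ln(2.165) / 0.25 = 0.7722 / 0.25 = 3.0888
A = e^3.0888 ≈ 21.95 acres

21.9 acres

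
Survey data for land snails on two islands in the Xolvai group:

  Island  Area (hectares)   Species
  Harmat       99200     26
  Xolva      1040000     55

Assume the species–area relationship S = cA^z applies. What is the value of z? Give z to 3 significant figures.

0.319

Taking logs: ln S = ln c + z ln A, so z = (ln S₂ − ln S₁)/(ln A₂ − ln A₁).
z = ln(55/26) / ln(1040000/99200) = ln(2.115) / ln(10.48) = 0.7492 / 2.3498 = 0.3188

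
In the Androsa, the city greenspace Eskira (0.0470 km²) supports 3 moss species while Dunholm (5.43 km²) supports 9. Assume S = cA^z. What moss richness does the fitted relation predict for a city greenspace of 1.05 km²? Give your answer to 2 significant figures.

z = ln(9/3) / ln(5.43/0.047) = 1.0986 / 4.7495 = 0.2313
c = 3 / 0.047^0.2313 = 3 / 0.493 = 6.085
S₃ = 6.085 × 1.05^0.2313 = 6.085 × 1.011 ≈ 6.154

6.2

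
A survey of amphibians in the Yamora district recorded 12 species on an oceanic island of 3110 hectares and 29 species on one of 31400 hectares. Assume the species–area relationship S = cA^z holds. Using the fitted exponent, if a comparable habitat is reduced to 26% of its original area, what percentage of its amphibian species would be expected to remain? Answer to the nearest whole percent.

60%

z = ln(29/12) / ln(31400/3110) = 0.8824 / 2.3122 = 0.3816
S_new/S_old = (A_new/A_old)^z = 0.26^0.3816 = exp(0.3816 × -1.3471) = 0.5981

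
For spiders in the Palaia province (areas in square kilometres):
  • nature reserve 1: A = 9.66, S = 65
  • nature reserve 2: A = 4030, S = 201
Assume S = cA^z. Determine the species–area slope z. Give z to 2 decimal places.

Taking logs: ln S = ln c + z ln A, so z = (ln S₂ − ln S₁)/(ln A₂ − ln A₁).
z = ln(201/65) / ln(4030/9.66) = ln(3.092) / ln(417.2) = 1.1289 / 6.0335 = 0.1871

0.19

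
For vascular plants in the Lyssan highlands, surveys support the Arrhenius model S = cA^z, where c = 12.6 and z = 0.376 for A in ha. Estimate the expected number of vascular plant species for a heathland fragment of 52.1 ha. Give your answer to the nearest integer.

56

S = 12.6 × 52.1^0.376
ln S = ln 12.6 + 0.376 × ln 52.1 = 2.5337 + 0.376 × 3.9532 = 4.0201
S = e^4.0201 ≈ 55.71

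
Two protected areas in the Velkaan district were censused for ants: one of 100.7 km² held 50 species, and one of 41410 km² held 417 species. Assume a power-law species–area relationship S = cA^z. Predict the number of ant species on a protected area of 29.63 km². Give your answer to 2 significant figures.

32

z = ln(417/50) / ln(41410/100.7) = 2.1211 / 6.0191 = 0.3524
c = 50 / 100.7^0.3524 = 50 / 5.08 = 9.843
S₃ = 9.843 × 29.63^0.3524 = 9.843 × 3.301 ≈ 32.49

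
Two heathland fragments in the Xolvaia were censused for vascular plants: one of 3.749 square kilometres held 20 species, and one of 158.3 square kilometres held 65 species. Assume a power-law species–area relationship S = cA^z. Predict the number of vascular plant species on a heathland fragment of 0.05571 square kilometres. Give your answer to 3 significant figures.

5.31

z = ln(65/20) / ln(158.3/3.749) = 1.1787 / 3.7430 = 0.3149
c = 20 / 3.749^0.3149 = 20 / 1.516 = 13.19
S₃ = 13.19 × 0.05571^0.3149 = 13.19 × 0.4028 ≈ 5.314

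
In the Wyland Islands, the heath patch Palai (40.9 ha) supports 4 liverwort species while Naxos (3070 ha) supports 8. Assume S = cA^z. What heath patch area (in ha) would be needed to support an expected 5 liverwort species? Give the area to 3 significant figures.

z = ln(8/4) / ln(3070/40.9) = 0.6931 / 4.3183 = 0.1605
c = 4 / 40.9^0.1605 = 4 / 1.814 = 2.205
A = (5/2.205)^(1/0.1605) ⇒ ln A = ln(2.268)/0.1605 = 5.1013
A = e^5.1013 ≈ 164.2 ha

164 ha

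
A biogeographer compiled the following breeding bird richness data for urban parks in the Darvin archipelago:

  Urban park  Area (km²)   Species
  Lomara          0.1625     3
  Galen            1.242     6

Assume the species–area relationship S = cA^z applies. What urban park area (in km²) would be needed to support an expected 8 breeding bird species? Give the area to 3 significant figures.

2.89 km²

z = ln(6/3) / ln(1.242/0.1625) = 0.6931 / 2.0338 = 0.3408
c = 3 / 0.1625^0.3408 = 3 / 0.5383 = 5.573
A = (8/5.573)^(1/0.3408) ⇒ ln A = ln(1.436)/0.3408 = 1.0608
A = e^1.0608 ≈ 2.889 km²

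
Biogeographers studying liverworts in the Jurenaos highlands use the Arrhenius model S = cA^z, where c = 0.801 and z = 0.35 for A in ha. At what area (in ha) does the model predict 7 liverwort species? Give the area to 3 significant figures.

490 ha

7 = 0.801 × A^0.35  ⇒  A^0.35 = 7/0.801 = 8.739
ln A = ln(8.739) / 0.35 = 2.1678 / 0.35 = 6.1937
A = e^6.1937 ≈ 489.7 ha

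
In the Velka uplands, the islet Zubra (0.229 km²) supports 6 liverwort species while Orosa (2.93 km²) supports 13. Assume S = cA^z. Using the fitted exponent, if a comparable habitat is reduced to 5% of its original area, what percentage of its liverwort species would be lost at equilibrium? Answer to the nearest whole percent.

60%

z = ln(13/6) / ln(2.93/0.229) = 0.7732 / 2.5490 = 0.3033
S_new/S_old = (A_new/A_old)^z = 0.05^0.3033 = exp(0.3033 × -2.9957) = 0.4031
Fraction lost = 1 − 0.4031 = 0.5969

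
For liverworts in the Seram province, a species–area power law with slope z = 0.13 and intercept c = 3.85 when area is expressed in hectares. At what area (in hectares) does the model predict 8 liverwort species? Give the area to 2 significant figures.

8 = 3.85 × A^0.13  ⇒  A^0.13 = 8/3.85 = 2.078
ln A = ln(2.078) / 0.13 = 0.7314 / 0.13 = 5.6259
A = e^5.6259 ≈ 277.5 hectares

280 hectares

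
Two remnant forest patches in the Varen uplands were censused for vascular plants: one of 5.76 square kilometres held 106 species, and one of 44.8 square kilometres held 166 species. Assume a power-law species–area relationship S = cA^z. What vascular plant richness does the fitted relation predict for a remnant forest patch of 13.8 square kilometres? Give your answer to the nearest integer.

z = ln(166/106) / ln(44.8/5.76) = 0.4485 / 2.0513 = 0.2187
c = 106 / 5.76^0.2187 = 106 / 1.466 = 72.28
S₃ = 72.28 × 13.8^0.2187 = 72.28 × 1.775 ≈ 128.3

128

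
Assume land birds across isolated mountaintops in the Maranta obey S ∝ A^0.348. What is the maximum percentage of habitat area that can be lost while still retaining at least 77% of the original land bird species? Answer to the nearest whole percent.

Need (A_new/A_old)^0.348 = 0.77, so A_new/A_old = 0.77^(1/0.348) = 0.77^2.874
ln(A_new/A_old) = ln 0.77 / 0.348 = -0.2614 / 0.348 = -0.7510
A_new/A_old = e^-0.7510 ≈ 0.4719
Fraction that can be lost = 1 − 0.4719 = 0.5281

53%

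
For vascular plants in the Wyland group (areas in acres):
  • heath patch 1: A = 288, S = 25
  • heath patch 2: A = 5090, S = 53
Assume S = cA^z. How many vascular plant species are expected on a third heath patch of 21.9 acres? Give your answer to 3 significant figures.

12.7

z = ln(53/25) / ln(5090/288) = 0.7514 / 2.8721 = 0.2616
c = 25 / 288^0.2616 = 25 / 4.4 = 5.682
S₃ = 5.682 × 21.9^0.2616 = 5.682 × 2.242 ≈ 12.74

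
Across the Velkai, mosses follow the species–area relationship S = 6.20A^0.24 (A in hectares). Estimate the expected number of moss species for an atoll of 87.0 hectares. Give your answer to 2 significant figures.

S = 6.2 × 87^0.24
ln S = ln 6.2 + 0.24 × ln 87 = 1.8245 + 0.24 × 4.4659 = 2.8964
S = e^2.8964 ≈ 18.11

18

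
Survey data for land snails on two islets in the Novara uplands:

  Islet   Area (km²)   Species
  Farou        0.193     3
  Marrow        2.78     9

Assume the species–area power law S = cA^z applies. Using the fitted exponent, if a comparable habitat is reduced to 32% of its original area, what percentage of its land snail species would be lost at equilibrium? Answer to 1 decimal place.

37.5%

z = ln(9/3) / ln(2.78/0.193) = 1.0986 / 2.6675 = 0.4118
S_new/S_old = (A_new/A_old)^z = 0.32^0.4118 = exp(0.4118 × -1.1394) = 0.6255
Fraction lost = 1 − 0.6255 = 0.3745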